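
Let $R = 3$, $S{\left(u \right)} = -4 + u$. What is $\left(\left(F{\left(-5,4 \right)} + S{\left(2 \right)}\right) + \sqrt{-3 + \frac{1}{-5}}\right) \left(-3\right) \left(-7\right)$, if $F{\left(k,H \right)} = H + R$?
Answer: $105 + \frac{84 i \sqrt{5}}{5} \approx 105.0 + 37.566 i$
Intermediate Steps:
$F{\left(k,H \right)} = 3 + H$ ($F{\left(k,H \right)} = H + 3 = 3 + H$)
$\left(\left(F{\left(-5,4 \right)} + S{\left(2 \right)}\right) + \sqrt{-3 + \frac{1}{-5}}\right) \left(-3\right) \left(-7\right) = \left(\left(\left(3 + 4\right) + \left(-4 + 2\right)\right) + \sqrt{-3 + \frac{1}{-5}}\right) \left(-3\right) \left(-7\right) = \left(\left(7 - 2\right) + \sqrt{-3 - \frac{1}{5}}\right) \left(-3\right) \left(-7\right) = \left(5 + \sqrt{- \frac{16}{5}}\right) \left(-3\right) \left(-7\right) = \left(5 + \frac{4 i \sqrt{5}}{5}\right) \left(-3\right) \left(-7\right) = \left(-15 - \frac{12 i \sqrt{5}}{5}\right) \left(-7\right) = 105 + \frac{84 i \sqrt{5}}{5}$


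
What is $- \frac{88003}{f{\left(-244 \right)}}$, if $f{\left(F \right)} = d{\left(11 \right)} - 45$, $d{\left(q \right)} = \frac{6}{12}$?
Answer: $\frac{176006}{89} \approx 1977.6$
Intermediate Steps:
$d{\left(q \right)} = \frac{1}{2}$ ($d{\left(q \right)} = 6 \cdot \frac{1}{12} = \frac{1}{2}$)
$f{\left(F \right)} = - \frac{89}{2}$ ($f{\left(F \right)} = \frac{1}{2} - 45 = - \frac{89}{2}$)
$- \frac{88003}{f{\left(-244 \right)}} = - \frac{88003}{- \frac{89}{2}} = \left(-88003\right) \left(- \frac{2}{89}\right) = \frac{176006}{89}$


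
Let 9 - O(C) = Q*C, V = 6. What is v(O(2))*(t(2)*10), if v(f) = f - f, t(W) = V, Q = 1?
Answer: 0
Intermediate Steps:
t(W) = 6
O(C) = 9 - C
v(f) = 0
v(O(2))*(t(2)*10) = 0*(6*10) = 0*60 = 0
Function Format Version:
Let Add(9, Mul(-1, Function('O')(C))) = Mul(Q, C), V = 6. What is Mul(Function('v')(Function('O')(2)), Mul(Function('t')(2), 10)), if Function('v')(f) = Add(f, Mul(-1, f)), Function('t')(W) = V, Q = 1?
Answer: 0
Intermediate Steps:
Function('t')(W) = 6
Function('O')(C) = Add(9, Mul(-1, C)) (Function('O')(C) = Add(9, Mul(-1, Mul(1, C))) = Add(9, Mul(-1, C)))
Function('v')(f) = 0
Mul(Function('v')(Function('O')(2)), Mul(Function('t')(2), 10)) = Mul(0, Mul(6, 10)) = Mul(0, 60) = 0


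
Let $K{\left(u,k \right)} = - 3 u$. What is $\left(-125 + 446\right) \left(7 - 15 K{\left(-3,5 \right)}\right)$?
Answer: $-41088$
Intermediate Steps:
$\left(-125 + 446\right) \left(7 - 15 K{\left(-3,5 \right)}\right) = \left(-125 + 446\right) \left(7 - 15 \left(\left(-3\right) \left(-3\right)\right)\right) = 321 \left(7 - 135\right) = 321 \left(-128\right) = -41088$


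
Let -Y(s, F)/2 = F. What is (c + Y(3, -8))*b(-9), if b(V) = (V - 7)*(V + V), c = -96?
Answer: -23040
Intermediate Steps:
Y(s, F) = -2*F
b(V) = 2*V*(-7 + V) (b(V) = (-7 + V)*(2*V) = 2*V*(-7 + V))
(c + Y(3, -8))*b(-9) = (-96 - 2*(-8))*(2*(-9)*(-7 - 9)) = (-96 + 16)*(2*(-9)*(-16)) = -80*288 = -23040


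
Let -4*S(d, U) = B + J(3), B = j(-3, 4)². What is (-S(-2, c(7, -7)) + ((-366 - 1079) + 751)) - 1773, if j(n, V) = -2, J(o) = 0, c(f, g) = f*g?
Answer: -2466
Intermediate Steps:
B = 4 (B = (-2)² = 4)
S(d, U) = -1 (S(d, U) = -(4 + 0)/4 = -¼*4 = -1)
(-S(-2, c(7, -7)) + ((-366 - 1079) + 751)) - 1773 = (-1*(-1) + ((-366 - 1079) + 751)) - 1773 = (1 + (-1445 + 751)) - 1773 = (1 - 694) - 1773 = -693 - 1773 = -2466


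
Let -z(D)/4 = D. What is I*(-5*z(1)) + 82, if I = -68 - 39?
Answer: -2058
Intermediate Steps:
z(D) = -4*D
I = -107
I*(-5*z(1)) + 82 = -(-535)*(-4*1) + 82 = -(-535)*(-4) + 82 = -107*20 + 82 = -2140 + 82 = -2058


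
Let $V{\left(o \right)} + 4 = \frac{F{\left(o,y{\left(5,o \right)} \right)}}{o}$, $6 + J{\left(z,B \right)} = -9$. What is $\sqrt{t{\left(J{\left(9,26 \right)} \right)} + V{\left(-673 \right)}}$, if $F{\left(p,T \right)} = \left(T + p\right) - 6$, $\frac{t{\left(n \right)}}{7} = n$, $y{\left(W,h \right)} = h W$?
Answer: $\frac{i \sqrt{46647649}}{673} \approx 10.148 i$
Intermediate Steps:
$J{\left(z,B \right)} = -15$ ($J{\left(z,B \right)} = -6 - 9 = -15$)
$y{\left(W,h \right)} = W h$
$t{\left(n \right)} = 7 n$
$F{\left(p,T \right)} = -6 + T + p$
$V{\left(o \right)} = -4 + \frac{-6 + 6 o}{o}$ ($V{\left(o \right)} = -4 + \frac{-6 + 5 o + o}{o} = -4 + \frac{-6 + 6 o}{o}$)
$\sqrt{t{\left(J{\left(9,26 \right)} \right)} + V{\left(-673 \right)}} = \sqrt{7 \left(-15\right) + \left(2 - \frac{6}{-673}\right)} = \sqrt{-105 + \left(2 - - \frac{6}{673}\right)} = \sqrt{-105 + \left(2 + \frac{6}{673}\right)} = \sqrt{-105 + \frac{1352}{673}} = \sqrt{- \frac{69313}{673}} = \frac{i \sqrt{46647649}}{673}$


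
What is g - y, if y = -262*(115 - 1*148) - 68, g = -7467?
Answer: -16045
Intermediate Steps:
y = 8578 (y = -262*(115 - 148) - 68 = -262*(-33) - 68 = 8646 - 68 = 8578)
g - y = -7467 - 1*8578 = -7467 - 8578 = -16045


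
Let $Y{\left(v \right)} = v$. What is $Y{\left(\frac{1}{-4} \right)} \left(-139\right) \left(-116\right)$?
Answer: $-4031$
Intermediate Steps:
$Y{\left(\frac{1}{-4} \right)} \left(-139\right) \left(-116\right) = \frac{1}{-4} \left(-139\right) \left(-116\right) = \left(- \frac{1}{4}\right) \left(-139\right) \left(-116\right) = \frac{139}{4} \left(-116\right) = -4031$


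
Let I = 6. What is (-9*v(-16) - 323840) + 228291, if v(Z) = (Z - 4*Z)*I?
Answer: -98141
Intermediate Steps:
v(Z) = -18*Z (v(Z) = (Z - 4*Z)*6 = -3*Z*6 = -18*Z)
(-9*v(-16) - 323840) + 228291 = (-(-162)*(-16) - 323840) + 228291 = (-9*288 - 323840) + 228291 = (-2592 - 323840) + 228291 = -326432 + 228291 = -98141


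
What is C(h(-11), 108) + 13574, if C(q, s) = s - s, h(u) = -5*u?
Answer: 13574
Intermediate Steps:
C(q, s) = 0
C(h(-11), 108) + 13574 = 0 + 13574 = 13574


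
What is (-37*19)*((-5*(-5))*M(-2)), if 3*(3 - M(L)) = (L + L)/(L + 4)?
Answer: -193325/3 ≈ -64442.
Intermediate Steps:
M(L) = 3 - 2*L/(3*(4 + L)) (M(L) = 3 - (L + L)/(3*(L + 4)) = 3 - 2*L/(3*(4 + L)))
(-37*19)*((-5*(-5))*M(-2)) = (-37*19)*((-5*(-5))*((36 + 7*(-2))/(3*(4 - 2)))) = -17575*(1/3)*(36 - 14)/2 = -17575*(1/3)*(1/2)*22 = -17575*11/3 = -703*275/3 = -193325/3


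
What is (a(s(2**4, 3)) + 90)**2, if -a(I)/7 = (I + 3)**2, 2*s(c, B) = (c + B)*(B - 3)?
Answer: 729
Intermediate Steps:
s(c, B) = (-3 + B)*(B + c)/2 (s(c, B) = ((c + B)*(B - 3))/2 = ((B + c)*(-3 + B))/2 = ((-3 + B)*(B + c))/2 = (-3 + B)*(B + c)/2)
a(I) = -7*(3 + I)**2 (a(I) = -7*(I + 3)**2 = -7*(3 + I)**2)
(a(s(2**4, 3)) + 90)**2 = (-7*(3 + ((1/2)*3**2 - 3/2*3 - 3/2*2**4 + (1/2)*3*2**4))**2 + 90)**2 = (-7*(3 + ((1/2)*9 - 9/2 - 3/2*16 + (1/2)*3*16))**2 + 90)**2 = (-7*(3 + (9/2 - 9/2 - 24 + 24))**2 + 90)**2 = (-7*(3 + 0)**2 + 90)**2 = (-7*3**2 + 90)**2 = (-7*9 + 90)**2 = (-63 + 90)**2 = 27**2 = 729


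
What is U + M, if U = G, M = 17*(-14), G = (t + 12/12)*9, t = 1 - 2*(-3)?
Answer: -166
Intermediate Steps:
t = 7 (t = 1 + 6 = 7)
G = 72 (G = (7 + 12/12)*9 = (7 + 12*(1/12))*9 = (7 + 1)*9 = 8*9 = 72)
M = -238
U = 72
U + M = 72 - 238 = -166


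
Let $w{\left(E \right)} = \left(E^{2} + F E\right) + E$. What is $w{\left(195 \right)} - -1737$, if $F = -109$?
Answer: $18702$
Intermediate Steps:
$w{\left(E \right)} = E^{2} - 108 E$ ($w{\left(E \right)} = \left(E^{2} - 109 E\right) + E = E^{2} - 108 E$)
$w{\left(195 \right)} - -1737 = 195 \left(-108 + 195\right) - -1737 = 195 \cdot 87 + 1737 = 16965 + 1737 = 18702$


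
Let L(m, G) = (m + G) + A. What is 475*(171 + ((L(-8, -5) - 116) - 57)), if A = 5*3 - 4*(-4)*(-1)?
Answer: -7600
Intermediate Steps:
A = -1 (A = 15 + 16*(-1) = 15 - 16 = -1)
L(m, G) = -1 + G + m (L(m, G) = (m + G) - 1 = (G + m) - 1 = -1 + G + m)
475*(171 + ((L(-8, -5) - 116) - 57)) = 475*(171 + (((-1 - 5 - 8) - 116) - 57)) = 475*(171 + ((-14 - 116) - 57)) = 475*(171 + (-130 - 57)) = 475*(171 - 187) = 475*(-16) = -7600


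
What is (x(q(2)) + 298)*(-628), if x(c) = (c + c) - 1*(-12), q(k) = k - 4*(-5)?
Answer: -222312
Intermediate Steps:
q(k) = 20 + k (q(k) = k + 20 = 20 + k)
x(c) = 12 + 2*c (x(c) = 2*c + 12 = 12 + 2*c)
(x(q(2)) + 298)*(-628) = ((12 + 2*(20 + 2)) + 298)*(-628) = ((12 + 2*22) + 298)*(-628) = ((12 + 44) + 298)*(-628) = (56 + 298)*(-628) = 354*(-628) = -222312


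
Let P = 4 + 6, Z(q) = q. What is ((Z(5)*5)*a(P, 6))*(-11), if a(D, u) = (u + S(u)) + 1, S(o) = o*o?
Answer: -11825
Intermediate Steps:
S(o) = o²
P = 10
a(D, u) = 1 + u + u² (a(D, u) = (u + u²) + 1 = 1 + u + u²)
((Z(5)*5)*a(P, 6))*(-11) = ((5*5)*(1 + 6 + 6²))*(-11) = (25*(1 + 6 + 36))*(-11) = (25*43)*(-11) = 1075*(-11) = -11825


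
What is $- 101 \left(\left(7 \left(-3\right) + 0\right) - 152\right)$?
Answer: $17473$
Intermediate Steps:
$- 101 \left(\left(7 \left(-3\right) + 0\right) - 152\right) = - 101 \left(\left(-21 + 0\right) - 152\right) = - 101 \left(-21 - 152\right) = \left(-101\right) \left(-173\right) = 17473$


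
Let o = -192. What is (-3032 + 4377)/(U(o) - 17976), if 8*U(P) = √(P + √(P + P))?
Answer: 5380/(-71904 + √2*√(-24 + I*√6)) ≈ -0.074822 - 7.2188e-6*I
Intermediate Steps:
U(P) = √(P + √2*√P)/8 (U(P) = √(P + √(P + P))/8 = √(P + √(2*P))/8 = √(P + √2*√P)/8)
(-3032 + 4377)/(U(o) - 17976) = (-3032 + 4377)/(√(-192 + √2*√(-192))/8 - 17976) = 1345/(√(-192 + √2*(8*I*√3))/8 - 17976) = 1345/(√(-192 + 8*I*√6)/8 - 17976) = 1345/(-17976 + √(-192 + 8*I*√6)/8)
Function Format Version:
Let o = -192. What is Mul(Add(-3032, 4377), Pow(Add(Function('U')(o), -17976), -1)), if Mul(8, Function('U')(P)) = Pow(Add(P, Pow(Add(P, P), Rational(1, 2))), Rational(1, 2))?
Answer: Mul(5380, Pow(Add(-71904, Mul(Pow(2, Rational(1, 2)), Pow(Add(-24, Mul(I, Pow(6, Rational(1, 2)))), Rational(1, 2)))), -1)) ≈ Add(-0.074822, Mul(-7.2188e-6, I))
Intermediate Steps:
Function('U')(P) = Mul(Rational(1, 8), Pow(Add(P, Mul(Pow(2, Rational(1, 2)), Pow(P, Rational(1, 2)))), Rational(1, 2))) (Function('U')(P) = Mul(Rational(1, 8), Pow(Add(P, Pow(Add(P, P), Rational(1, 2))), Rational(1, 2))) = Mul(Rational(1, 8), Pow(Add(P, Pow(Mul(2, P), Rational(1, 2))), Rational(1, 2))) = Mul(Rational(1, 8), Pow(Add(P, Mul(Pow(2, Rational(1, 2)), Pow(P, Rational(1, 2)))), Rational(1, 2))))
Mul(Add(-3032, 4377), Pow(Add(Function('U')(o), -17976), -1)) = Mul(Add(-3032, 4377), Pow(Add(Mul(Rational(1, 8), Pow(Add(-192, Mul(Pow(2, Rational(1, 2)), Pow(-192, Rational(1, 2)))), Rational(1, 2))), -17976), -1)) = Mul(1345, Pow(Add(Mul(Rational(1, 8), Pow(Add(-192, Mul(Pow(2, Rational(1, 2)), Mul(8, I, Pow(3, Rational(1, 2))))), Rational(1, 2))), -17976), -1)) = Mul(1345, Pow(Add(Mul(Rational(1, 8), Pow(Add(-192, Mul(8, I, Pow(6, Rational(1, 2)))), Rational(1, 2))), -17976), -1)) = Mul(1345, Pow(Add(-17976, Mul(Rational(1, 8), Pow(Add(-192, Mul(8, I, Pow(6, Rational(1, 2)))), Rational(1, 2)))), -1))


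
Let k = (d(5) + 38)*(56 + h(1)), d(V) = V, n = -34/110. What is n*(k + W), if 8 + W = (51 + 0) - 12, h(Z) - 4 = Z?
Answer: -45118/55 ≈ -820.33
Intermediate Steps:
n = -17/55 (n = -34*1/110 = -17/55 ≈ -0.30909)
h(Z) = 4 + Z
k = 2623 (k = (5 + 38)*(56 + (4 + 1)) = 43*(56 + 5) = 43*61 = 2623)
W = 31 (W = -8 + ((51 + 0) - 12) = -8 + (51 - 12) = -8 + 39 = 31)
n*(k + W) = -17*(2623 + 31)/55 = -17/55*2654 = -45118/55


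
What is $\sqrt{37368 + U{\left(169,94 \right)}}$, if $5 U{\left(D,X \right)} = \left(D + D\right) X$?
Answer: $\frac{2 \sqrt{273265}}{5} \approx 209.1$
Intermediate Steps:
$U{\left(D,X \right)} = \frac{2 D X}{5}$ ($U{\left(D,X \right)} = \frac{\left(D + D\right) X}{5} = \frac{2 D X}{5}$)
$\sqrt{37368 + U{\left(169,94 \right)}} = \sqrt{37368 + \frac{2}{5} \cdot 169 \cdot 94} = \sqrt{37368 + \frac{31772}{5}} = \sqrt{\frac{218612}{5}} = \frac{2 \sqrt{273265}}{5}$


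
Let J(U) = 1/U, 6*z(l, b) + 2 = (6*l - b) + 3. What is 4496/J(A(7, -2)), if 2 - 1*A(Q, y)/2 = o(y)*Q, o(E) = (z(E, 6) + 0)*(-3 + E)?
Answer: -2621168/3 ≈ -8.7372e+5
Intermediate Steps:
z(l, b) = 1/6 + l - b/6 (z(l, b) = -1/3 + ((6*l - b) + 3)/6 = -1/3 + ((-b + 6*l) + 3)/6 = -1/3 + (3 - b + 6*l)/6 = -1/3 + (1/2 + l - b/6) = 1/6 + l - b/6)
o(E) = (-3 + E)*(-5/6 + E) (o(E) = ((1/6 + E - 1/6*6) + 0)*(-3 + E) = ((1/6 + E - 1) + 0)*(-3 + E) = ((-5/6 + E) + 0)*(-3 + E) = (-5/6 + E)*(-3 + E) = (-3 + E)*(-5/6 + E))
A(Q, y) = 4 - Q*(-5 + 6*y)*(-3 + y)/3 (A(Q, y) = 4 - 2*(-5 + 6*y)*(-3 + y)/6*Q = 4 - Q*(-5 + 6*y)*(-3 + y)/3)
4496/J(A(7, -2)) = 4496/(1/(4 - 1/3*7*(-5 + 6*(-2))*(-3 - 2))) = 4496/(1/(4 - 1/3*7*(-5 - 12)*(-5))) = 4496/(1/(4 - 1/3*7*(-17)*(-5))) = 4496/(1/(4 - 595/3)) = 4496/(1/(-583/3)) = 4496/(-3/583) = 4496*(-583/3) = -2621168/3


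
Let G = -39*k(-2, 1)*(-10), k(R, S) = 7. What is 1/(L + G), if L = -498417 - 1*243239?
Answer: -1/738926 ≈ -1.3533e-6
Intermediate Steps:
L = -741656 (L = -498417 - 243239 = -741656)
G = 2730 (G = -39*7*(-10) = -273*(-10) = 2730)
1/(L + G) = 1/(-741656 + 2730) = 1/(-738926) = -1/738926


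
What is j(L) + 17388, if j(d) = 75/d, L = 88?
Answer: 1530219/88 ≈ 17389.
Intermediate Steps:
j(L) + 17388 = 75/88 + 17388 = 1530219/88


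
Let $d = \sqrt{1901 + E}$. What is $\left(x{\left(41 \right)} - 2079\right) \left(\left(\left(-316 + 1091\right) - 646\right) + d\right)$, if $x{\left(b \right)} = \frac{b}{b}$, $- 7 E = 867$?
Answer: $-268062 - \frac{4156 \sqrt{21770}}{7} \approx -3.5566 \cdot 10^{5}$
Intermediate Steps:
$E = - \frac{867}{7}$ ($E = \left(- \frac{1}{7}\right) 867 = - \frac{867}{7} \approx -123.86$)
$x{\left(b \right)} = 1$
$d = \frac{2 \sqrt{21770}}{7}$ ($d = \sqrt{1901 - \frac{867}{7}} = \sqrt{\frac{12440}{7}} = \frac{2 \sqrt{21770}}{7} \approx 42.156$)
$\left(x{\left(41 \right)} - 2079\right) \left(\left(\left(-316 + 1091\right) - 646\right) + d\right) = \left(1 - 2079\right) \left(\left(\left(-316 + 1091\right) - 646\right) + \frac{2 \sqrt{21770}}{7}\right) = - 2078 \left(\left(775 - 646\right) + \frac{2 \sqrt{21770}}{7}\right) = - 2078 \left(129 + \frac{2 \sqrt{21770}}{7}\right) = -268062 - \frac{4156 \sqrt{21770}}{7}$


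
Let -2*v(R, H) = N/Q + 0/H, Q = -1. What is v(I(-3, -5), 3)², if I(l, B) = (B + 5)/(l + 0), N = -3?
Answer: 9/4 ≈ 2.2500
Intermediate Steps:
I(l, B) = (5 + B)/l
v(R, H) = -3/2 (v(R, H) = -(-3/(-1) + 0/H)/2 = -(-3*(-1) + 0)/2 = -(3 + 0)/2 = -½*3 = -3/2)
v(I(-3, -5), 3)² = (-3/2)² = 9/4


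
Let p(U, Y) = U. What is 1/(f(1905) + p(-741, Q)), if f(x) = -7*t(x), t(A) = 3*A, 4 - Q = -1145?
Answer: -1/40746 ≈ -2.4542e-5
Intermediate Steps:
Q = 1149 (Q = 4 - 1*(-1145) = 4 + 1145 = 1149)
f(x) = -21*x
1/(f(1905) + p(-741, Q)) = 1/(-21*1905 - 741) = 1/(-40005 - 741) = 1/(-40746) = -1/40746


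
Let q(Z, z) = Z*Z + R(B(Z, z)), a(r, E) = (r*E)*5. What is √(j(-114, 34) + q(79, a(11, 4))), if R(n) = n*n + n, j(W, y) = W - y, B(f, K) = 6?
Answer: √6135 ≈ 78.326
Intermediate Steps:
a(r, E) = 5*E*r (a(r, E) = (E*r)*5 = 5*E*r)
R(n) = n + n² (R(n) = n² + n = n + n²)
q(Z, z) = 42 + Z² (q(Z, z) = Z*Z + 6*(1 + 6) = Z² + 6*7 = Z² + 42 = 42 + Z²)
√(j(-114, 34) + q(79, a(11, 4))) = √((-114 - 1*34) + (42 + 79²)) = √((-114 - 34) + (42 + 6241)) = √(-148 + 6283) = √6135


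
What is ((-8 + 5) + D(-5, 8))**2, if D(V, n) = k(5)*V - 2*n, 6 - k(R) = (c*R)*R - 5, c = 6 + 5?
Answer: 1692601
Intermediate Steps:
c = 11
k(R) = 11 - 11*R**2 (k(R) = 6 - ((11*R)*R - 5) = 6 - (11*R**2 - 5) = 6 - (-5 + 11*R**2) = 6 + (5 - 11*R**2) = 11 - 11*R**2)
D(V, n) = -264*V - 2*n (D(V, n) = (11 - 11*5**2)*V - 2*n = (11 - 11*25)*V - 2*n = (11 - 275)*V - 2*n = -264*V - 2*n)
((-8 + 5) + D(-5, 8))**2 = ((-8 + 5) + (-264*(-5) - 2*8))**2 = (-3 + (1320 - 16))**2 = (-3 + 1304)**2 = 1301**2 = 1692601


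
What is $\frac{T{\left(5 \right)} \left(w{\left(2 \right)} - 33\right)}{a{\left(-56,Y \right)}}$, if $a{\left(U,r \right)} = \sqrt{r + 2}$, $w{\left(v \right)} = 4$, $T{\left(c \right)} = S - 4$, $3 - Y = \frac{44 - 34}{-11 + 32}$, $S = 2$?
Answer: $\frac{58 \sqrt{1995}}{95} \approx 27.269$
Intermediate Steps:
$Y = \frac{53}{21}$ ($Y = 3 - \frac{44 - 34}{-11 + 32} = 3 - \frac{10}{21} = \frac{53}{21} \approx 2.5238$)
$T{\left(c \right)} = -2$ ($T{\left(c \right)} = 2 - 4 = -2$)
$a{\left(U,r \right)} = \sqrt{2 + r}$
$\frac{T{\left(5 \right)} \left(w{\left(2 \right)} - 33\right)}{a{\left(-56,Y \right)}} = \frac{\left(-2\right) \left(4 - 33\right)}{\sqrt{2 + \frac{53}{21}}} = \frac{\left(-2\right) \left(-29\right)}{\sqrt{\frac{95}{21}}} = \frac{58}{\frac{1}{21} \sqrt{1995}} = 58 \frac{\sqrt{1995}}{95} = \frac{58 \sqrt{1995}}{95}$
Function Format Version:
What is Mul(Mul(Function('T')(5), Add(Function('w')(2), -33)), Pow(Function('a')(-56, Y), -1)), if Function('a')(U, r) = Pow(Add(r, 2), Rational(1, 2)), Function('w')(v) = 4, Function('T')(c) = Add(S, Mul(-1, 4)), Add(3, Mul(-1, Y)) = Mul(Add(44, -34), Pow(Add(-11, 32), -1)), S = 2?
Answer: Mul(Rational(58, 95), Pow(1995, Rational(1, 2))) ≈ 27.269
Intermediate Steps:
Y = Rational(53, 21) (Y = Add(3, Mul(-1, Mul(Add(44, -34), Pow(Add(-11, 32), -1)))) = Add(3, Mul(-1, Mul(10, Pow(21, -1)))) = Add(3, Mul(-1, Mul(10, Rational(1, 21)))) = Add(3, Mul(-1, Rational(10, 21))) = Add(3, Rational(-10, 21)) = Rational(53, 21) ≈ 2.5238)
Function('T')(c) = -2 (Function('T')(c) = Add(2, Mul(-1, 4)) = Add(2, -4) = -2)
Function('a')(U, r) = Pow(Add(2, r), Rational(1, 2))
Mul(Mul(Function('T')(5), Add(Function('w')(2), -33)), Pow(Function('a')(-56, Y), -1)) = Mul(Mul(-2, Add(4, -33)), Pow(Pow(Add(2, Rational(53, 21)), Rational(1, 2)), -1)) = Mul(Mul(-2, -29), Pow(Pow(Rational(95, 21), Rational(1, 2)), -1)) = Mul(58, Pow(Mul(Rational(1, 21), Pow(1995, Rational(1, 2))), -1)) = Mul(58, Mul(Rational(1, 95), Pow(1995, Rational(1, 2)))) = Mul(Rational(58, 95), Pow(1995, Rational(1, 2)))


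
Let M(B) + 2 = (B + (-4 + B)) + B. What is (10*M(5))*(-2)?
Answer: -180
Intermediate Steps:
M(B) = -6 + 3*B (M(B) = -2 + ((B + (-4 + B)) + B) = -2 + ((-4 + 2*B) + B) = -2 + (-4 + 3*B) = -6 + 3*B)
(10*M(5))*(-2) = (10*(-6 + 3*5))*(-2) = (10*(-6 + 15))*(-2) = (10*9)*(-2) = 90*(-2) = -180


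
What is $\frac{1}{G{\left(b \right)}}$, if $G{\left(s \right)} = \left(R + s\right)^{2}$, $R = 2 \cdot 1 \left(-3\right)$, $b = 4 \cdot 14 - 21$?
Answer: $\frac{1}{841} \approx 0.0011891$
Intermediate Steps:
$b = 35$ ($b = 56 - 21 = 35$)
$R = -6$ ($R = 2 \left(-3\right) = -6$)
$G{\left(s \right)} = \left(-6 + s\right)^{2}$
$\frac{1}{G{\left(b \right)}} = \frac{1}{\left(-6 + 35\right)^{2}} = \frac{1}{29^{2}} = \frac{1}{841}$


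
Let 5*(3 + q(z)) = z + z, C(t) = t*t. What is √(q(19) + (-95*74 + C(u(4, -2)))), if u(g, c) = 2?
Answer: I*√175535/5 ≈ 83.794*I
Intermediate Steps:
C(t) = t²
q(z) = -3 + 2*z/5 (q(z) = -3 + (z + z)/5 = -3 + (2*z)/5 = -3 + 2*z/5)
√(q(19) + (-95*74 + C(u(4, -2)))) = √((-3 + (⅖)*19) + (-95*74 + 2²)) = √((-3 + 38/5) + (-7030 + 4)) = √(23/5 - 7026) = √(-35107/5) = I*√175535/5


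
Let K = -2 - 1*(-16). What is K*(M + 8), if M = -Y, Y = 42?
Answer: -476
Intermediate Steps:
K = 14 (K = -2 + 16 = 14)
M = -42 (M = -1*42 = -42)
K*(M + 8) = 14*(-42 + 8) = 14*(-34) = -476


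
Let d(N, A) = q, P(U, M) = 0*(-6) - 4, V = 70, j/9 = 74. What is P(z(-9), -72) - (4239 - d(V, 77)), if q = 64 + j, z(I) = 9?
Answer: -3513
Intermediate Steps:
j = 666 (j = 9*74 = 666)
P(U, M) = -4 (P(U, M) = 0 - 4 = -4)
q = 730 (q = 64 + 666 = 730)
d(N, A) = 730
P(z(-9), -72) - (4239 - d(V, 77)) = -4 - (4239 - 1*730) = -4 - (4239 - 730) = -4 - 1*3509 = -4 - 3509 = -3513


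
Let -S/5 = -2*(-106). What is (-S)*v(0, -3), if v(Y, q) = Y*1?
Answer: 0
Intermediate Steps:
v(Y, q) = Y
S = -1060 (S = -(-10)*(-106) = -5*212 = -1060)
(-S)*v(0, -3) = -1*(-1060)*0 = 1060*0 = 0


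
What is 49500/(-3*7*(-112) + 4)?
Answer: 12375/589 ≈ 21.010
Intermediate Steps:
49500/(-3*7*(-112) + 4) = 49500/(-21*(-112) + 4) = 49500/(2352 + 4) = 49500/2356 = 49500*(1/2356) = 12375/589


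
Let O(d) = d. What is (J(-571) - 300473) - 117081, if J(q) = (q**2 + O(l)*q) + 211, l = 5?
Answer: -94157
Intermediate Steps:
J(q) = 211 + q**2 + 5*q (J(q) = (q**2 + 5*q) + 211 = 211 + q**2 + 5*q)
(J(-571) - 300473) - 117081 = ((211 + (-571)**2 + 5*(-571)) - 300473) - 117081 = ((211 + 326041 - 2855) - 300473) - 117081 = (323397 - 300473) - 117081 = 22924 - 117081 = -94157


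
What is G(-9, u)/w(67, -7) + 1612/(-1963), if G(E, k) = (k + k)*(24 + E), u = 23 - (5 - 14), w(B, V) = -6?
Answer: -24284/151 ≈ -160.82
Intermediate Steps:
u = 32 (u = 23 - 1*(-9) = 23 + 9 = 32)
G(E, k) = 2*k*(24 + E) (G(E, k) = (2*k)*(24 + E) = 2*k*(24 + E))
G(-9, u)/w(67, -7) + 1612/(-1963) = (2*32*(24 - 9))/(-6) + 1612/(-1963) = (2*32*15)*(-⅙) + 1612*(-1/1963) = 960*(-⅙) - 124/151 = -160 - 124/151 = -24284/151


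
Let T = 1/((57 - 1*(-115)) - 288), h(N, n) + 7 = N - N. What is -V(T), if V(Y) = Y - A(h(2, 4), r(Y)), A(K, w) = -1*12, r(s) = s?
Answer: -1391/116 ≈ -11.991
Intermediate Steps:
h(N, n) = -7 (h(N, n) = -7 + (N - N) = -7 + 0 = -7)
T = -1/116 (T = 1/((57 + 115) - 288) = 1/(172 - 288) = 1/(-116) = -1/116 ≈ -0.0086207)
A(K, w) = -12
V(Y) = 12 + Y (V(Y) = Y - 1*(-12) = Y + 12 = 12 + Y)
-V(T) = -(12 - 1/116) = -1*1391/116 = -1391/116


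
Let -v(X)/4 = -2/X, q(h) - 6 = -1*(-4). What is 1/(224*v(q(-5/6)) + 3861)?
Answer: 5/20201 ≈ 0.00024751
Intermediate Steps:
q(h) = 10 (q(h) = 6 - 1*(-4) = 6 + 4 = 10)
v(X) = 8/X (v(X) = -(-8)/X = 8/X)
1/(224*v(q(-5/6)) + 3861) = 1/(224*(8/10) + 3861) = 1/(224*(8*(⅒)) + 3861) = 1/(224*(⅘) + 3861) = 1/(896/5 + 3861) = 1/(20201/5) = 5/20201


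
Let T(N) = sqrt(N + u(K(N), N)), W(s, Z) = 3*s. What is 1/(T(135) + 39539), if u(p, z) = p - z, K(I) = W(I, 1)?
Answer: 39539/1563332116 - 9*sqrt(5)/1563332116 ≈ 2.5279e-5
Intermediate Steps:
K(I) = 3*I
T(N) = sqrt(3)*sqrt(N) (T(N) = sqrt(N + (3*N - N)) = sqrt(N + 2*N) = sqrt(3*N) = sqrt(3)*sqrt(N))
1/(T(135) + 39539) = 1/(sqrt(3)*sqrt(135) + 39539) = 1/(sqrt(3)*(3*sqrt(15)) + 39539) = 1/(9*sqrt(5) + 39539) = 1/(39539 + 9*sqrt(5))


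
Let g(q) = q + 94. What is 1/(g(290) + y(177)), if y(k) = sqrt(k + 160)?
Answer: 384/147119 - sqrt(337)/147119 ≈ 0.0024853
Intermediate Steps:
g(q) = 94 + q
y(k) = sqrt(160 + k)
1/(g(290) + y(177)) = 1/((94 + 290) + sqrt(160 + 177)) = 1/(384 + sqrt(337))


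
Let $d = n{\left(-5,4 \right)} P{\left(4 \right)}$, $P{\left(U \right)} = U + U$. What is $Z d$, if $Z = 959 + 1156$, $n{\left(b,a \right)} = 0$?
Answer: $0$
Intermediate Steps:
$P{\left(U \right)} = 2 U$
$Z = 2115$
$d = 0$ ($d = 0 \cdot 2 \cdot 4 = 0 \cdot 8 = 0$)
$Z d = 2115 \cdot 0 = 0$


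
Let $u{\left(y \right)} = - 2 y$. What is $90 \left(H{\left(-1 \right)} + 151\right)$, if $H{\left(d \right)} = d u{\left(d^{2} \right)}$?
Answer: $13770$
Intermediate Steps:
$H{\left(d \right)} = - 2 d^{3}$ ($H{\left(d \right)} = d \left(- 2 d^{2}\right) = - 2 d^{3}$)
$90 \left(H{\left(-1 \right)} + 151\right) = 90 \left(- 2 \left(-1\right)^{3} + 151\right) = 90 \left(\left(-2\right) \left(-1\right) + 151\right) = 90 \left(2 + 151\right) = 90 \cdot 153 = 13770$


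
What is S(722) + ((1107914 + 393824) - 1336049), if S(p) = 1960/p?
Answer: 59814709/361 ≈ 1.6569e+5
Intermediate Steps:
S(722) + ((1107914 + 393824) - 1336049) = 1960/722 + ((1107914 + 393824) - 1336049) = 1960*(1/722) + (1501738 - 1336049) = 980/361 + 165689 = 59814709/361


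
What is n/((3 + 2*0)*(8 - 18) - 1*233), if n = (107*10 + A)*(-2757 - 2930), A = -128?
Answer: 5357154/263 ≈ 20369.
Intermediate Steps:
n = -5357154 (n = (107*10 - 128)*(-2757 - 2930) = (1070 - 128)*(-5687) = 942*(-5687) = -5357154)
n/((3 + 2*0)*(8 - 18) - 1*233) = -5357154/((3 + 2*0)*(8 - 18) - 1*233) = -5357154/((3 + 0)*(-10) - 233) = -5357154/(3*(-10) - 233) = -5357154/(-30 - 233) = -5357154/(-263) = -5357154*(-1/263) = 5357154/263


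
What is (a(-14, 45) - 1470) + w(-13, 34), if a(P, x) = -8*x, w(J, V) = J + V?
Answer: -1809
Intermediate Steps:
(a(-14, 45) - 1470) + w(-13, 34) = (-8*45 - 1470) + (-13 + 34) = (-360 - 1470) + 21 = -1830 + 21 = -1809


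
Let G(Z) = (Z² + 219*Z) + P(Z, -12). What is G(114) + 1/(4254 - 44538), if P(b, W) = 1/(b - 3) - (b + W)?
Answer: 56430646271/1490508 ≈ 37860.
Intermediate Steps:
P(b, W) = 1/(-3 + b) - W - b (P(b, W) = 1/(-3 + b) - (W + b) = 1/(-3 + b) + (-W - b) = 1/(-3 + b) - W - b)
G(Z) = Z² + 219*Z + (-35 - Z² + 15*Z)/(-3 + Z) (G(Z) = (Z² + 219*Z) + (1 - Z² + 3*(-12) + 3*Z - 1*(-12)*Z)/(-3 + Z) = (Z² + 219*Z) + (1 - Z² - 36 + 3*Z + 12*Z)/(-3 + Z) = (Z² + 219*Z) + (-35 - Z² + 15*Z)/(-3 + Z) = Z² + 219*Z + (-35 - Z² + 15*Z)/(-3 + Z))
G(114) + 1/(4254 - 44538) = (-35 + 114³ - 642*114 + 215*114²)/(-3 + 114) + 1/(4254 - 44538) = (-35 + 1481544 - 73188 + 215*12996)/111 + 1/(-40284) = (-35 + 1481544 - 73188 + 2794140)/111 - 1/40284 = (1/111)*4202461 - 1/40284 = 4202461/111 - 1/40284 = 56430646271/1490508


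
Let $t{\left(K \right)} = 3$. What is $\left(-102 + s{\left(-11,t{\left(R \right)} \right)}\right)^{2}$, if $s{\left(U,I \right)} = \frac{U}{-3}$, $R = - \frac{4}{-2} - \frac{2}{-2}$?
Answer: $\frac{87025}{9} \approx 9669.4$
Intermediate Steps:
$R = 3$ ($R = \left(-4\right) \left(- \frac{1}{2}\right) - -1 = 2 + 1 = 3$)
$s{\left(U,I \right)} = - \frac{U}{3}$ ($s{\left(U,I \right)} = U \left(- \frac{1}{3}\right) = - \frac{U}{3}$)
$\left(-102 + s{\left(-11,t{\left(R \right)} \right)}\right)^{2} = \left(-102 - - \frac{11}{3}\right)^{2} = \left(-102 + \frac{11}{3}\right)^{2} = \left(- \frac{295}{3}\right)^{2} = \frac{87025}{9}$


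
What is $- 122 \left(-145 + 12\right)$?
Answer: $16226$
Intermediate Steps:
$- 122 \left(-145 + 12\right) = \left(-122\right) \left(-133\right) = 16226$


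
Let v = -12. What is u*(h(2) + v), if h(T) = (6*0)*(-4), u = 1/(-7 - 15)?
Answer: 6/11 ≈ 0.54545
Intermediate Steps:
u = -1/22 (u = 1/(-22) = -1/22 ≈ -0.045455)
h(T) = 0 (h(T) = 0*(-4) = 0)
u*(h(2) + v) = -(0 - 12)/22 = -1/22*(-12) = 6/11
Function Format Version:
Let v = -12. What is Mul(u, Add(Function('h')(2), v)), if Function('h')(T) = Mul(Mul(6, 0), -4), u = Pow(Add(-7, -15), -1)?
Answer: Rational(6, 11) ≈ 0.54545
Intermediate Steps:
u = Rational(-1, 22) (u = Pow(-22, -1) = Rational(-1, 22) ≈ -0.045455)
Function('h')(T) = 0 (Function('h')(T) = Mul(0, -4) = 0)
Mul(u, Add(Function('h')(2), v)) = Mul(Rational(-1, 22), Add(0, -12)) = Mul(Rational(-1, 22), -12) = Rational(6, 11)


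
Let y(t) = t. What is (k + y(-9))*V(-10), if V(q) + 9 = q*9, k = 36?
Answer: -2673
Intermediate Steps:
V(q) = -9 + 9*q (V(q) = -9 + q*9 = -9 + 9*q)
(k + y(-9))*V(-10) = (36 - 9)*(-9 + 9*(-10)) = 27*(-9 - 90) = 27*(-99) = -2673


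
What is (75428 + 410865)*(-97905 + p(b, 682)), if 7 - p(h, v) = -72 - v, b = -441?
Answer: -47240447192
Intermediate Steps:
p(h, v) = 79 + v (p(h, v) = 7 - (-72 - v) = 7 + (72 + v) = 79 + v)
(75428 + 410865)*(-97905 + p(b, 682)) = (75428 + 410865)*(-97905 + (79 + 682)) = 486293*(-97905 + 761) = 486293*(-97144) = -47240447192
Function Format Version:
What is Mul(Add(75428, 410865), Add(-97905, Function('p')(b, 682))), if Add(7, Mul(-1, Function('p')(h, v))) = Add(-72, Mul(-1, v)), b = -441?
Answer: -47240447192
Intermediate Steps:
Function('p')(h, v) = Add(79, v) (Function('p')(h, v) = Add(7, Mul(-1, Add(-72, Mul(-1, v)))) = Add(7, Add(72, v)) = Add(79, v))
Mul(Add(75428, 410865), Add(-97905, Function('p')(b, 682))) = Mul(Add(75428, 410865), Add(-97905, Add(79, 682))) = Mul(486293, Add(-97905, 761)) = Mul(486293, -97144) = -47240447192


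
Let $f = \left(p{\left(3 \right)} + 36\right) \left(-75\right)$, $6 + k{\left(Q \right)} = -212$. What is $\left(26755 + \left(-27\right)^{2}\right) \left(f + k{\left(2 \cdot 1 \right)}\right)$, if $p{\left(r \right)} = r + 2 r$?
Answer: $-98750012$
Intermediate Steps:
$p{\left(r \right)} = 3 r$
$k{\left(Q \right)} = -218$ ($k{\left(Q \right)} = -6 - 212 = -218$)
$f = -3375$ ($f = \left(3 \cdot 3 + 36\right) \left(-75\right) = \left(9 + 36\right) \left(-75\right) = 45 \left(-75\right) = -3375$)
$\left(26755 + \left(-27\right)^{2}\right) \left(f + k{\left(2 \cdot 1 \right)}\right) = \left(26755 + \left(-27\right)^{2}\right) \left(-3375 - 218\right) = \left(26755 + 729\right) \left(-3593\right) = 27484 \left(-3593\right) = -98750012$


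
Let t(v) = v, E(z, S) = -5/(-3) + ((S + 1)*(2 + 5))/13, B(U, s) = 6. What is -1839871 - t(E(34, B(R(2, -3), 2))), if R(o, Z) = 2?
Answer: -71755181/39 ≈ -1.8399e+6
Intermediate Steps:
E(z, S) = 86/39 + 7*S/13 (E(z, S) = -5*(-⅓) + ((1 + S)*7)*(1/13) = 5/3 + (7 + 7*S)*(1/13) = 5/3 + (7/13 + 7*S/13) = 86/39 + 7*S/13)
-1839871 - t(E(34, B(R(2, -3), 2))) = -1839871 - (86/39 + (7/13)*6) = -1839871 - (86/39 + 42/13) = -1839871 - 1*212/39 = -1839871 - 212/39 = -71755181/39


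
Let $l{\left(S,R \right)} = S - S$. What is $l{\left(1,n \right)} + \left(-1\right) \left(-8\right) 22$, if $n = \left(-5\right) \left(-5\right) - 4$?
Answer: $176$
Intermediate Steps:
$n = 21$ ($n = 25 - 4 = 21$)
$l{\left(S,R \right)} = 0$
$l{\left(1,n \right)} + \left(-1\right) \left(-8\right) 22 = 0 + \left(-1\right) \left(-8\right) 22 = 0 + 8 \cdot 22 = 0 + 176 = 176$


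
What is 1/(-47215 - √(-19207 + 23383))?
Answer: -47215/2229252049 + 12*√29/2229252049 ≈ -2.1151e-5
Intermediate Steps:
1/(-47215 - √(-19207 + 23383)) = 1/(-47215 - √4176) = 1/(-47215 - 12*√29)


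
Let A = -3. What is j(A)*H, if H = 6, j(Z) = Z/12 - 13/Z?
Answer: 49/2 ≈ 24.500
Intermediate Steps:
j(Z) = -13/Z + Z/12 (j(Z) = Z*(1/12) - 13/Z = Z/12 - 13/Z = -13/Z + Z/12)
j(A)*H = (-13/(-3) + (1/12)*(-3))*6 = (-13*(-⅓) - ¼)*6 = (13/3 - ¼)*6 = (49/12)*6 = 49/2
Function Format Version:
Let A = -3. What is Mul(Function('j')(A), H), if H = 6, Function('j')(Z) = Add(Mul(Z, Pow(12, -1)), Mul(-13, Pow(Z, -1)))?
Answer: Rational(49, 2) ≈ 24.500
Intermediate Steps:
Function('j')(Z) = Add(Mul(-13, Pow(Z, -1)), Mul(Rational(1, 12), Z)) (Function('j')(Z) = Add(Mul(Z, Rational(1, 12)), Mul(-13, Pow(Z, -1))) = Add(Mul(Rational(1, 12), Z), Mul(-13, Pow(Z, -1))) = Add(Mul(-13, Pow(Z, -1)), Mul(Rational(1, 12), Z)))
Mul(Function('j')(A), H) = Mul(Add(Mul(-13, Pow(-3, -1)), Mul(Rational(1, 12), -3)), 6) = Mul(Add(Mul(-13, Rational(-1, 3)), Rational(-1, 4)), 6) = Mul(Add(Rational(13, 3), Rational(-1, 4)), 6) = Mul(Rational(49, 12), 6) = Rational(49, 2)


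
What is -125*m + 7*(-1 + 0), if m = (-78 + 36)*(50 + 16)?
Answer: 346493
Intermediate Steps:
m = -2772 (m = -42*66 = -2772)
-125*m + 7*(-1 + 0) = -125*(-2772) + 7*(-1 + 0) = 346500 + 7*(-1) = 346500 - 7 = 346493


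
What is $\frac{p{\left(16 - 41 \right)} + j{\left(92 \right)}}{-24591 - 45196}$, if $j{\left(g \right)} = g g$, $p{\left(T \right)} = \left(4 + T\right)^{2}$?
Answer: $- \frac{8905}{69787} \approx -0.1276$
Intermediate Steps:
$j{\left(g \right)} = g^{2}$
$\frac{p{\left(16 - 41 \right)} + j{\left(92 \right)}}{-24591 - 45196} = \frac{\left(4 + \left(16 - 41\right)\right)^{2} + 92^{2}}{-24591 - 45196} = \frac{\left(4 + \left(16 - 41\right)\right)^{2} + 8464}{-69787} = \left(\left(4 - 25\right)^{2} + 8464\right) \left(- \frac{1}{69787}\right) = \left(\left(-21\right)^{2} + 8464\right) \left(- \frac{1}{69787}\right) = \left(441 + 8464\right) \left(- \frac{1}{69787}\right) = 8905 \left(- \frac{1}{69787}\right) = - \frac{8905}{69787}$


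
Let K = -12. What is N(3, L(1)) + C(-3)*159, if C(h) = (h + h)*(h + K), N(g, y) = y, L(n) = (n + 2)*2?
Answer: 14316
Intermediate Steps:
L(n) = 4 + 2*n (L(n) = (2 + n)*2 = 4 + 2*n)
C(h) = 2*h*(-12 + h) (C(h) = (h + h)*(h - 12) = (2*h)*(-12 + h) = 2*h*(-12 + h))
N(3, L(1)) + C(-3)*159 = (4 + 2*1) + (2*(-3)*(-12 - 3))*159 = (4 + 2) + (2*(-3)*(-15))*159 = 6 + 90*159 = 6 + 14310 = 14316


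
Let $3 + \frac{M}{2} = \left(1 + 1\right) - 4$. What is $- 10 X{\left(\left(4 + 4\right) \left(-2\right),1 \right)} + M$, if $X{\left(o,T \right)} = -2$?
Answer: $10$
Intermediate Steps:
$M = -10$ ($M = -6 + 2 \left(\left(1 + 1\right) - 4\right) = -6 + 2 \left(2 - 4\right) = -6 + 2 \left(-2\right) = -6 - 4 = -10$)
$- 10 X{\left(\left(4 + 4\right) \left(-2\right),1 \right)} + M = \left(-10\right) \left(-2\right) - 10 = 20 - 10 = 10$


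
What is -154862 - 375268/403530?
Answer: -31245919064/201765 ≈ -1.5486e+5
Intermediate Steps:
-154862 - 375268/403530 = -154862 - 1*187634/201765 = -154862 - 187634/201765 = -31245919064/201765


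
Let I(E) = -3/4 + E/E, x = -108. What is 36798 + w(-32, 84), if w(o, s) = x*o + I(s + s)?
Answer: 161017/4 ≈ 40254.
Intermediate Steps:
I(E) = ¼ (I(E) = -3*¼ + 1 = -¾ + 1 = ¼)
w(o, s) = ¼ - 108*o (w(o, s) = -108*o + ¼ = ¼ - 108*o)
36798 + w(-32, 84) = 36798 + (¼ - 108*(-32)) = 36798 + (¼ + 3456) = 36798 + 13825/4 = 161017/4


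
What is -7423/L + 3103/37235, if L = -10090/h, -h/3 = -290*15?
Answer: 360699134452/37570115 ≈ 9600.7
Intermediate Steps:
h = 13050 (h = -(-870)*15 = -3*(-4350) = 13050)
L = -1009/1305 (L = -10090/13050 = -10090*1/13050 = -1009/1305 ≈ -0.77318)
-7423/L + 3103/37235 = -7423/(-1009/1305) + 3103/37235 = -7423*(-1305/1009) + 3103*(1/37235) = 9687015/1009 + 3103/37235 = 360699134452/37570115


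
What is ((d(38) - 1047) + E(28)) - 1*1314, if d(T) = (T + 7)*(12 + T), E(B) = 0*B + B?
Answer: -83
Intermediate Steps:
E(B) = B (E(B) = 0 + B = B)
d(T) = (7 + T)*(12 + T)
((d(38) - 1047) + E(28)) - 1*1314 = (((84 + 38² + 19*38) - 1047) + 28) - 1*1314 = (((84 + 1444 + 722) - 1047) + 28) - 1314 = ((2250 - 1047) + 28) - 1314 = (1203 + 28) - 1314 = 1231 - 1314 = -83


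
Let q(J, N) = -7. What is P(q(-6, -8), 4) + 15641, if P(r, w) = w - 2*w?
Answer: 15637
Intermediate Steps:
P(r, w) = -w
P(q(-6, -8), 4) + 15641 = -1*4 + 15641 = -4 + 15641 = 15637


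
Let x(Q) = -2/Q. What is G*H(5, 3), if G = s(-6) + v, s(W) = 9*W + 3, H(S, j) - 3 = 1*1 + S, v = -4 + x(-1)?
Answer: -477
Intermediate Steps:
v = -2 (v = -4 - 2/(-1) = -4 - 2*(-1) = -4 + 2 = -2)
H(S, j) = 4 + S (H(S, j) = 3 + (1*1 + S) = 3 + (1 + S) = 4 + S)
s(W) = 3 + 9*W
G = -53 (G = (3 + 9*(-6)) - 2 = (3 - 54) - 2 = -51 - 2 = -53)
G*H(5, 3) = -53*(4 + 5) = -53*9 = -477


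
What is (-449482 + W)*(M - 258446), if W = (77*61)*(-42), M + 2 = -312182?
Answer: 369058376280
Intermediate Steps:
M = -312184 (M = -2 - 312182 = -312184)
W = -197274 (W = 4697*(-42) = -197274)
(-449482 + W)*(M - 258446) = (-449482 - 197274)*(-312184 - 258446) = -646756*(-570630) = 369058376280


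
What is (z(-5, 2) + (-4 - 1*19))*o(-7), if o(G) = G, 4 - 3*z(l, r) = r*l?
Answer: 385/3 ≈ 128.33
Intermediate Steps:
z(l, r) = 4/3 - l*r/3 (z(l, r) = 4/3 - r*l/3 = 4/3 - l*r/3)
(z(-5, 2) + (-4 - 1*19))*o(-7) = ((4/3 - ⅓*(-5)*2) + (-4 - 1*19))*(-7) = ((4/3 + 10/3) + (-4 - 19))*(-7) = (14/3 - 23)*(-7) = -55/3*(-7) = 385/3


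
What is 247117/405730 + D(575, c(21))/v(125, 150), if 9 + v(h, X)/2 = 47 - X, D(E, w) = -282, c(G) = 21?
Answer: 3264809/1747760 ≈ 1.8680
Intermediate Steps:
v(h, X) = 76 - 2*X (v(h, X) = -18 + 2*(47 - X) = -18 + (94 - 2*X) = 76 - 2*X)
247117/405730 + D(575, c(21))/v(125, 150) = 247117/405730 - 282/(76 - 2*150) = 247117*(1/405730) - 282/(76 - 300) = 19009/31210 - 282/(-224) = 19009/31210 - 282*(-1/224) = 19009/31210 + 141/112 = 3264809/1747760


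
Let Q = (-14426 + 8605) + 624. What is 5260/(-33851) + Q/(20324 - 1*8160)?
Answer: -239906287/411763564 ≈ -0.58263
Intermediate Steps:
Q = -5197 (Q = -5821 + 624 = -5197)
5260/(-33851) + Q/(20324 - 1*8160) = 5260/(-33851) - 5197/(20324 - 1*8160) = 5260*(-1/33851) - 5197/(20324 - 8160) = -5260/33851 - 5197/12164 = -239906287/411763564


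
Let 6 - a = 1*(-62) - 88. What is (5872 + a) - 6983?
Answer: -955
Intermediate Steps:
a = 156 (a = 6 - (1*(-62) - 88) = 6 - (-62 - 88) = 6 - 1*(-150) = 6 + 150 = 156)
(5872 + a) - 6983 = (5872 + 156) - 6983 = 6028 - 6983 = -955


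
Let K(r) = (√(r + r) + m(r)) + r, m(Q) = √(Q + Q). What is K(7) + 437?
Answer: 444 + 2*√14 ≈ 451.48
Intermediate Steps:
m(Q) = √2*√Q (m(Q) = √(2*Q) = √2*√Q)
K(r) = r + 2*√2*√r (K(r) = (√(r + r) + √2*√r) + r = (√(2*r) + √2*√r) + r = (√2*√r + √2*√r) + r = 2*√2*√r + r = r + 2*√2*√r)
K(7) + 437 = (7 + 2*√2*√7) + 437 = (7 + 2*√14) + 437 = 444 + 2*√14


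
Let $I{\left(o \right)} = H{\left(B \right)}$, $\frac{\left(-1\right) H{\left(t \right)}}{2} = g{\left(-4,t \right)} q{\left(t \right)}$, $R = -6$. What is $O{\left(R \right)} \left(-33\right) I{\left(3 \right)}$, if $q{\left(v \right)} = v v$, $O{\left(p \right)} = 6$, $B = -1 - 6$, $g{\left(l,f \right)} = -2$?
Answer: $-38808$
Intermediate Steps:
$B = -7$ ($B = -1 - 6 = -7$)
$q{\left(v \right)} = v^{2}$
$H{\left(t \right)} = 4 t^{2}$ ($H{\left(t \right)} = - 2 \left(- 2 t^{2}\right) = 4 t^{2}$)
$I{\left(o \right)} = 196$ ($I{\left(o \right)} = 4 \left(-7\right)^{2} = 4 \cdot 49 = 196$)
$O{\left(R \right)} \left(-33\right) I{\left(3 \right)} = 6 \left(-33\right) 196 = \left(-198\right) 196 = -38808$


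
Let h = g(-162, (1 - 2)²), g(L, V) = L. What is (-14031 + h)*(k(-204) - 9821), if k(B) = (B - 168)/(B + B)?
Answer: 4738801419/34 ≈ 1.3938e+8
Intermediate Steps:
k(B) = (-168 + B)/(2*B) (k(B) = (-168 + B)/((2*B)) = (-168 + B)*(1/(2*B)) = (-168 + B)/(2*B))
h = -162
(-14031 + h)*(k(-204) - 9821) = (-14031 - 162)*((½)*(-168 - 204)/(-204) - 9821) = -14193*((½)*(-1/204)*(-372) - 9821) = -14193*(31/34 - 9821) = -14193*(-333883/34) = 4738801419/34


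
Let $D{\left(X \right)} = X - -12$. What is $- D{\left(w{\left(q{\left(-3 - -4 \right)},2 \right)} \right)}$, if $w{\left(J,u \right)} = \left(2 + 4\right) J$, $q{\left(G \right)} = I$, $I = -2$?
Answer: $0$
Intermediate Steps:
$q{\left(G \right)} = -2$
$w{\left(J,u \right)} = 6 J$
$D{\left(X \right)} = 12 + X$ ($D{\left(X \right)} = X + 12 = 12 + X$)
$- D{\left(w{\left(q{\left(-3 - -4 \right)},2 \right)} \right)} = - (12 + 6 \left(-2\right)) = - (12 - 12) = \left(-1\right) 0 = 0$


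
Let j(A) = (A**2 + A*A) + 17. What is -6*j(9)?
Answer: -1074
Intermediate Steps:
j(A) = 17 + 2*A**2 (j(A) = (A**2 + A**2) + 17 = 2*A**2 + 17 = 17 + 2*A**2)
-6*j(9) = -6*(17 + 2*9**2) = -6*(17 + 2*81) = -6*(17 + 162) = -6*179 = -1074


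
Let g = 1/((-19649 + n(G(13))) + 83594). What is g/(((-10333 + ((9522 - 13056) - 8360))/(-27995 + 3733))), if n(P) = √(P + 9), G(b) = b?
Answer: 517144530/30295126889227 - 24262*√22/90885380667681 ≈ 1.7069e-5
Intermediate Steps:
n(P) = √(9 + P)
g = 1/(63945 + √22) (g = 1/((-19649 + √(9 + 13)) + 83594) = 1/((-19649 + √22) + 83594) = 1/(63945 + √22) ≈ 1.5637e-5)
g/(((-10333 + ((9522 - 13056) - 8360))/(-27995 + 3733))) = (63945/4088963003 - √22/4088963003)/(((-10333 + ((9522 - 13056) - 8360))/(-27995 + 3733))) = (63945/4088963003 - √22/4088963003)/(((-10333 + (-3534 - 8360))/(-24262))) = (63945/4088963003 - √22/4088963003)/(((-10333 - 11894)*(-1/24262))) = (63945/4088963003 - √22/4088963003)/((-22227*(-1/24262))) = (63945/4088963003 - √22/4088963003)/(22227/24262) = (63945/4088963003 - √22/4088963003)*(24262/22227) = 517144530/30295126889227 - 24262*√22/90885380667681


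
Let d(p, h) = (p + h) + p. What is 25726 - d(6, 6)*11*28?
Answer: 20182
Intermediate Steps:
d(p, h) = h + 2*p (d(p, h) = (h + p) + p = h + 2*p)
25726 - d(6, 6)*11*28 = 25726 - (6 + 2*6)*11*28 = 25726 - (6 + 12)*11*28 = 25726 - 18*11*28 = 25726 - 198*28 = 25726 - 1*5544 = 25726 - 5544 = 20182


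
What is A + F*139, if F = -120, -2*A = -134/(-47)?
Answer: -784027/47 ≈ -16681.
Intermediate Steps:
A = -67/47 (A = -(-67)/(-47) = -(-67)*(-1)/47 = -1/2*134/47 = -67/47 ≈ -1.4255)
A + F*139 = -67/47 - 120*139 = -67/47 - 16680 = -784027/47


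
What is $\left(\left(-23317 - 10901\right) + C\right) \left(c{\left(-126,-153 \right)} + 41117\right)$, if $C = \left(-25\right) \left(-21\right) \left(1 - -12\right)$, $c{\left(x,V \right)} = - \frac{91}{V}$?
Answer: $- \frac{57443047952}{51} \approx -1.1263 \cdot 10^{9}$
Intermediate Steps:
$C = 6825$ ($C = 525 \left(1 + 12\right) = 525 \cdot 13 = 6825$)
$\left(\left(-23317 - 10901\right) + C\right) \left(c{\left(-126,-153 \right)} + 41117\right) = \left(\left(-23317 - 10901\right) + 6825\right) \left(- \frac{91}{-153} + 41117\right) = \left(-34218 + 6825\right) \left(\left(-91\right) \left(- \frac{1}{153}\right) + 41117\right) = - 27393 \left(\frac{91}{153} + 41117\right) = \left(-27393\right) \frac{6290992}{153} = - \frac{57443047952}{51}$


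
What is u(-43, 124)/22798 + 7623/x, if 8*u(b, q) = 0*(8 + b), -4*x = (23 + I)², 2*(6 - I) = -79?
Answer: -121968/18769 ≈ -6.4984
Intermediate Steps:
I = 91/2 (I = 6 - ½*(-79) = 6 + 79/2 = 91/2 ≈ 45.500)
x = -18769/16 (x = -(23 + 91/2)²/4 = -(137/2)²/4 = -¼*18769/4 = -18769/16 ≈ -1173.1)
u(b, q) = 0 (u(b, q) = (0*(8 + b))/8 = (⅛)*0 = 0)
u(-43, 124)/22798 + 7623/x = 0/22798 + 7623/(-18769/16) = 0*(1/22798) + 7623*(-16/18769) = 0 - 121968/18769 = -121968/18769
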